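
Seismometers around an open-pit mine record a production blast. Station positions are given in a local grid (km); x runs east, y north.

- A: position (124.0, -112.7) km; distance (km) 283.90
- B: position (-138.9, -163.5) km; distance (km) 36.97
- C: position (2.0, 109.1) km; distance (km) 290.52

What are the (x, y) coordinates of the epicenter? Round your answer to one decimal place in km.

Circle about each station: (x − 124.0)² + (y + 112.7)² = 283.90²; (x + 138.9)² + (y + 163.5)² = 36.97²; (x − 2.0)² + (y − 109.1)² = 290.52².
Subtracting pairs of circle equations eliminates x²+y² and gives linear equations (the radical axes):
-525.8 x − 101.6 y = 97180.60
-244.0 x + 443.6 y = -19973.14
Solving the 2×2 system: x ≈ -159.2, y ≈ -132.6 km.

x ≈ -159.2 km, y ≈ -132.6 km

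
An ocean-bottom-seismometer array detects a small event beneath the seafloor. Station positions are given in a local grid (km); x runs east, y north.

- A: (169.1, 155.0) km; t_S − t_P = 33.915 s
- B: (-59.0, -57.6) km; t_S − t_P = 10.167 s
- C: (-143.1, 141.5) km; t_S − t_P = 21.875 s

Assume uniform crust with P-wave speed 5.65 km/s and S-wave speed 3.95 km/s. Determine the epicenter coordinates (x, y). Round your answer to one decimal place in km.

Distance from S−P lag: d = Δt · v_P v_S / (v_P − v_S) = Δt · (5.65·3.95)/(5.65−3.95) ≈ 13.1279·Δt.
So d_A = 445.23, d_B = 133.47, d_C = 287.17 km.
Circle about each station: (x − 169.1)² + (y − 155.0)² = 445.23²; (x + 59.0)² + (y + 57.6)² = 133.47²; (x + 143.1)² + (y − 141.5)² = 287.17².
Subtracting pairs of circle equations eliminates x²+y² and gives linear equations (the radical axes):
-456.2 x − 425.2 y = 134594.46
-624.4 x − 27.0 y = 103643.19
Solving the 2×2 system: x ≈ -159.7, y ≈ -145.2 km.

x ≈ -159.7 km, y ≈ -145.2 km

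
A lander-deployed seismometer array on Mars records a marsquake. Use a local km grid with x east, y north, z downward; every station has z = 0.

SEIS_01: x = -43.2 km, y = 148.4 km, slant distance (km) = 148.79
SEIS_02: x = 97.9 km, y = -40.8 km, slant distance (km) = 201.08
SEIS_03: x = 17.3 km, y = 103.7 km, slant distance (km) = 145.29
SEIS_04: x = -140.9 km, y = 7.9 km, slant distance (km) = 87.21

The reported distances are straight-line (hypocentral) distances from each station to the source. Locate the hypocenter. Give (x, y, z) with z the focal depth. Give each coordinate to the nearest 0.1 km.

Each station gives a sphere (x−x_i)² + (y−y_i)² + z² = d_i² (stations at z=0).
Subtracting the SEIS_01 sphere from SEIS_02 and SEIS_03: z² cancels, leaving linear equations in x and y:
282.2 x − 378.4 y = -30934.45
121.0 x − 89.4 y = -11806.54
Solving: x ≈ -82.794, y ≈ 20.005 km (keep extra digits for the depth step; rounded: -82.8, 20.0).
Then from the SEIS_01 sphere: z² = 148.79² − (x + 43.2)² − (y − 148.4)² with x = -82.794, y = 20.005, so z ≈ 63.918 ≈ 63.9 km.
Check against SEIS_04 (with the unrounded solution): distance 87.23 ≈ 87.21 km. ✓

(-82.8, 20.0, 63.9)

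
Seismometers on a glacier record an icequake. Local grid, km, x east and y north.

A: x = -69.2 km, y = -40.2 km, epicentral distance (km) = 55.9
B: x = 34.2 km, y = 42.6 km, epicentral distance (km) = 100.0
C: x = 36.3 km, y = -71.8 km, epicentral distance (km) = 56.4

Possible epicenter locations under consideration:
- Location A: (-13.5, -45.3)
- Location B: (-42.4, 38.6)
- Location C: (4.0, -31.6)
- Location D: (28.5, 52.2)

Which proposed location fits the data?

For each candidate, compare |candidate − station| to the reported distance:
Location A: residuals A 0.0, B 0.0, C 0.0 → max 0.0 km
Location B: residuals A 27.3, B 23.3, C 79.2 → max 79.2 km
Location C: residuals A 17.8, B 19.9, C 4.8 → max 19.9 km
Location D: residuals A 78.6, B 88.8, C 67.8 → max 88.8 km
Only Location A has all residuals ≈ 0.

Location A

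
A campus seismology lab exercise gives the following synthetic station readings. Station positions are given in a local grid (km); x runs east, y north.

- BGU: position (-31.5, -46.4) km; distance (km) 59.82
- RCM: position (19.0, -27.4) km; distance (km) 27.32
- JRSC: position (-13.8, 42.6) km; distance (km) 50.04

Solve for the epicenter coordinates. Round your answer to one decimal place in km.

8.7 km east, -2.1 km north

Circle about each station: (x + 31.5)² + (y + 46.4)² = 59.82²; (x − 19.0)² + (y + 27.4)² = 27.32²; (x + 13.8)² + (y − 42.6)² = 50.04².
Subtracting the BGU equation from the RCM and JRSC equations removes the quadratic terms:
101.0 x + 38.0 y = 798.60
35.4 x + 178.0 y = -65.58
Solving the 2×2 system: x ≈ 8.7, y ≈ -2.1 km.
Check against BGU (with the unrounded x, y): √((x + 31.5)²+(y + 46.4)²) = 59.82 ≈ 59.82 km. ✓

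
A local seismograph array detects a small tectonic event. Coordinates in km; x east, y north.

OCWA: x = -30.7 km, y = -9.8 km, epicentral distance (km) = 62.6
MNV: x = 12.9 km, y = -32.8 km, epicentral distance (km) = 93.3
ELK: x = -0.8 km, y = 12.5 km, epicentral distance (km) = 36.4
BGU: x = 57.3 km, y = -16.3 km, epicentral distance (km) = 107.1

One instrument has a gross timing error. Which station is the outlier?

Solve using three stations at a time. Using OCWA, MNV, BGU (subtract circle equations pairwise → linear system) gives (x, y) ≈ (-24.8, 52.7).
Distances from that point to each station vs reported:
  OCWA: calculated 62.8 vs reported 62.6 → residual 0.2 km
  MNV: calculated 93.4 vs reported 93.3 → residual 0.1 km
  ELK: calculated 46.8 vs reported 36.4 → residual 10.4 km
  BGU: calculated 107.2 vs reported 107.1 → residual 0.1 km
OCWA, MNV, BGU are mutually consistent (residuals ≈ 0); ELK is off by 10.4 km.

ELK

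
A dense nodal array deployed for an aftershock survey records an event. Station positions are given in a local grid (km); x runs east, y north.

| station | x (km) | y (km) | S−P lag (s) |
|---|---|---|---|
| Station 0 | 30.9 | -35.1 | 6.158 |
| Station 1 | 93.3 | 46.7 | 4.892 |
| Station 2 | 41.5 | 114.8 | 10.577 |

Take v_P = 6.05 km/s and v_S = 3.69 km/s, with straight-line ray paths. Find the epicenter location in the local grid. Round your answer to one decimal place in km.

(58.5, 16.2)

Distance from S−P lag: d = Δt · v_P v_S / (v_P − v_S) = Δt · (6.05·3.69)/(6.05−3.69) ≈ 9.4595·Δt.
So d_Station 0 = 58.25, d_Station 1 = 46.28, d_Station 2 = 100.05 km.
Circle about each station: (x − 30.9)² + (y + 35.1)² = 58.25²; (x − 93.3)² + (y − 46.7)² = 46.28²; (x − 41.5)² + (y − 114.8)² = 100.05².
Subtracting the Station 0 equation from the Station 1 and Station 2 equations removes the quadratic terms:
124.8 x + 163.6 y = 9950.18
21.2 x + 299.8 y = 6097.53
Solving the 2×2 system: x ≈ 58.5, y ≈ 16.2 km.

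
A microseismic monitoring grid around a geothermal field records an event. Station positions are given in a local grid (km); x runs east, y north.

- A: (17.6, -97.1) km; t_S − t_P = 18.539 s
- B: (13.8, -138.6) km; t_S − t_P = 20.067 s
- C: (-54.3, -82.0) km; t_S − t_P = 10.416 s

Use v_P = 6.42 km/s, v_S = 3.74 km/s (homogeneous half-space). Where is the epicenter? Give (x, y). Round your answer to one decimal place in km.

Distance from S−P lag: d = Δt · v_P v_S / (v_P − v_S) = Δt · (6.42·3.74)/(6.42−3.74) ≈ 8.9593·Δt.
So d_A = 166.10, d_B = 179.79, d_C = 93.32 km.
Circle about each station: (x − 17.6)² + (y + 97.1)² = 166.10²; (x − 13.8)² + (y + 138.6)² = 179.79²; (x + 54.3)² + (y + 82.0)² = 93.32².
Subtracting the A equation from the B and C equations removes the quadratic terms:
-7.6 x − 83.0 y = 4927.00
-143.8 x + 30.2 y = 18814.91
Solving the 2×2 system: x ≈ -140.6, y ≈ -46.5 km.
Check against A (with the unrounded x, y): √((x − 17.6)²+(y + 97.1)²) = 166.10 ≈ 166.10 km. ✓

(-140.6, -46.5)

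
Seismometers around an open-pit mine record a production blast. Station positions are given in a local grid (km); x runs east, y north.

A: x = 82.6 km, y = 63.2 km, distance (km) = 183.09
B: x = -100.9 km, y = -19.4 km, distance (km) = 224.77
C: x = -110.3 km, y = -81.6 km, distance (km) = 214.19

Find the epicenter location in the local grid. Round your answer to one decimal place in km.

Circle about each station: (x − 82.6)² + (y − 63.2)² = 183.09²; (x + 100.9)² + (y + 19.4)² = 224.77²; (x + 110.3)² + (y + 81.6)² = 214.19².
Subtracting the A equation from the B and C equations removes the quadratic terms:
-367.0 x − 165.2 y = -17259.43
-385.8 x − 289.6 y = -4347.76
Solving the 2×2 system: x ≈ 100.6, y ≈ -119.0 km.

100.6 km east, -119.0 km north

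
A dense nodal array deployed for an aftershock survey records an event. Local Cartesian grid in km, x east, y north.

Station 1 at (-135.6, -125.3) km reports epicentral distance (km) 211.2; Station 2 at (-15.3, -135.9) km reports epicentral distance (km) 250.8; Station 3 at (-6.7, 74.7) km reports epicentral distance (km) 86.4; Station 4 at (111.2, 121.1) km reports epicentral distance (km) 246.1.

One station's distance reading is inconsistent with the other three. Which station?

Station 3

Solve using three stations at a time. Using Station 1, Station 2, Station 4 (subtract circle equations pairwise → linear system) gives (x, y) ≈ (-132.4, 85.9).
Distances from that point to each station vs reported:
  Station 1: calculated 211.2 vs reported 211.2 → residual 0.0 km
  Station 2: calculated 250.8 vs reported 250.8 → residual 0.0 km
  Station 3: calculated 126.2 vs reported 86.4 → residual 39.8 km
  Station 4: calculated 246.1 vs reported 246.1 → residual 0.0 km
Station 1, Station 2, Station 4 are mutually consistent (residuals ≈ 0); Station 3 is off by 39.8 km.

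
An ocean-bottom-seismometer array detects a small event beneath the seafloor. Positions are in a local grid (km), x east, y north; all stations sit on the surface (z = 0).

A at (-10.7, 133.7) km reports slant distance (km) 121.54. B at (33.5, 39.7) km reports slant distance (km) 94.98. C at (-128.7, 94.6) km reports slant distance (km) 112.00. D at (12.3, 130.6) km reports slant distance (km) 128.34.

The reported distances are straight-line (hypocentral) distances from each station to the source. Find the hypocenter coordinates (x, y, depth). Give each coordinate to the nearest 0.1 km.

(-50.3, 27.1, 42.9)

Each station gives a sphere (x−x_i)² + (y−y_i)² + z² = d_i² (stations at z=0).
Subtracting the A sphere from B and C: z² cancels, leaving linear equations in x and y:
88.4 x − 188.0 y = -9541.07
-236.0 x − 78.2 y = 9750.64
Solving: x ≈ -50.296, y ≈ 27.100 km (keep extra digits for the depth step; rounded: -50.3, 27.1).
Then from the A sphere: z² = 121.54² − (x + 10.7)² − (y − 133.7)² with x = -50.296, y = 27.100, so z ≈ 42.902 ≈ 42.9 km.
Check against D (with the unrounded solution): distance 128.34 ≈ 128.34 km. ✓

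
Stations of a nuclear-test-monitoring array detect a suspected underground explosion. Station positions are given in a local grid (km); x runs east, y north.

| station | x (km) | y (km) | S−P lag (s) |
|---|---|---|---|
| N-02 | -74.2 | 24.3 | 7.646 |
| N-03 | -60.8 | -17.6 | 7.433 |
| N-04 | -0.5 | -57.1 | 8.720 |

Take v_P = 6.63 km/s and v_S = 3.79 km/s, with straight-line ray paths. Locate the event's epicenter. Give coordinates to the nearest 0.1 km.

x ≈ -6.7 km, y ≈ 19.8 km

Distance from S−P lag: d = Δt · v_P v_S / (v_P − v_S) = Δt · (6.63·3.79)/(6.63−3.79) ≈ 8.8478·Δt.
So d_N-02 = 67.65, d_N-03 = 65.77, d_N-04 = 77.15 km.
Circle about each station: (x + 74.2)² + (y − 24.3)² = 67.65²; (x + 60.8)² + (y + 17.6)² = 65.77²; (x + 0.5)² + (y + 57.1)² = 77.15².
Subtracting pairs of circle equations eliminates x²+y² and gives linear equations (the radical axes):
26.8 x − 83.8 y = -1838.90
147.4 x − 162.8 y = -4211.07
Solving the 2×2 system: x ≈ -6.7, y ≈ 19.8 km.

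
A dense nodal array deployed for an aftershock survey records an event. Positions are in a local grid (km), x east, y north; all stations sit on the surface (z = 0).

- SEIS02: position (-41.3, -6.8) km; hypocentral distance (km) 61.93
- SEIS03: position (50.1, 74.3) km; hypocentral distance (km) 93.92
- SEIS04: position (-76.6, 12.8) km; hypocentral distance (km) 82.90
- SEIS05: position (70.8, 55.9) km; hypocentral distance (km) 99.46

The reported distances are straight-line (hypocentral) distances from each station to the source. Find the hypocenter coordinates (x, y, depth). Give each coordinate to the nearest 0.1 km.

(-8.1, 17.1, 46.5)

Each station gives a sphere (x−x_i)² + (y−y_i)² + z² = d_i² (stations at z=0).
Subtracting the SEIS02 sphere from SEIS03 and SEIS04: z² cancels, leaving linear equations in x and y:
182.8 x + 162.2 y = 1292.93
-70.6 x + 39.2 y = 1242.38
Solving: x ≈ -8.102, y ≈ 17.102 km (keep extra digits for the depth step; rounded: -8.1, 17.1).
Then from the SEIS02 sphere: z² = 61.93² − (x + 41.3)² − (y + 6.8)² with x = -8.102, y = 17.102, so z ≈ 46.496 ≈ 46.5 km.
Check against SEIS05 (with the unrounded solution): distance 99.46 ≈ 99.46 km. ✓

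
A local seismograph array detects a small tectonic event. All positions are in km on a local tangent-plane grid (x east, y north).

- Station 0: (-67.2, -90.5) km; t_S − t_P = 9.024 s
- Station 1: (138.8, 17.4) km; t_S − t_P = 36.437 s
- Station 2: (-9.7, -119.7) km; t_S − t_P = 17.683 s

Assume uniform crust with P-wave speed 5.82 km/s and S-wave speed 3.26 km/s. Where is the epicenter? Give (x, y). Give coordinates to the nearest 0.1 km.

Distance from S−P lag: d = Δt · v_P v_S / (v_P − v_S) = Δt · (5.82·3.26)/(5.82−3.26) ≈ 7.4114·Δt.
So d_Station 0 = 66.88, d_Station 1 = 270.05, d_Station 2 = 131.06 km.
Circle about each station: (x + 67.2)² + (y + 90.5)² = 66.88²; (x − 138.8)² + (y − 17.4)² = 270.05²; (x + 9.7)² + (y + 119.7)² = 131.06².
Subtracting the Station 0 equation from the Station 1 and Station 2 equations removes the quadratic terms:
412.0 x + 215.8 y = -61591.96
115.0 x − 58.4 y = -10987.70
Solving the 2×2 system: x ≈ -122.1, y ≈ -52.3 km.
Check against Station 0 (with the unrounded x, y): √((x + 67.2)²+(y + 90.5)²) = 66.89 ≈ 66.88 km. ✓

(-122.1, -52.3)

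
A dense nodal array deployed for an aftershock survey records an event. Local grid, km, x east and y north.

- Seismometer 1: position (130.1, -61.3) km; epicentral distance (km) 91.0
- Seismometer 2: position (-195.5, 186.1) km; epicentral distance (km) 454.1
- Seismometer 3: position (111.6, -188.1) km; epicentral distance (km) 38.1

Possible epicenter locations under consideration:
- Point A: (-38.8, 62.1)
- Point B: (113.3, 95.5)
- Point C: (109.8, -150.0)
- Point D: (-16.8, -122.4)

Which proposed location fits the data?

Point C

For each candidate, compare |candidate − station| to the reported distance:
Point A: residuals Seismometer 1 118.2, Seismometer 2 254.3, Seismometer 3 253.8 → max 254.3 km
Point B: residuals Seismometer 1 66.7, Seismometer 2 132.3, Seismometer 3 245.5 → max 245.5 km
Point C: residuals Seismometer 1 0.0, Seismometer 2 0.0, Seismometer 3 0.0 → max 0.0 km
Point D: residuals Seismometer 1 68.1, Seismometer 2 97.6, Seismometer 3 106.1 → max 106.1 km
Only Point C has all residuals ≈ 0.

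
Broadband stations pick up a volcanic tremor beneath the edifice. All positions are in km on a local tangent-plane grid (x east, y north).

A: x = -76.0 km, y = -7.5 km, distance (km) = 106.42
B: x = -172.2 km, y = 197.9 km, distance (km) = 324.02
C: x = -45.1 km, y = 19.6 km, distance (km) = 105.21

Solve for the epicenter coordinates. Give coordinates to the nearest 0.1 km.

Circle about each station: (x + 76.0)² + (y + 7.5)² = 106.42²; (x + 172.2)² + (y − 197.9)² = 324.02²; (x + 45.1)² + (y − 19.6)² = 105.21².
Subtracting the A equation from the B and C equations removes the quadratic terms:
-192.4 x + 410.8 y = -30678.74
61.8 x + 54.2 y = -3158.01
Solving the 2×2 system: x ≈ 10.2, y ≈ -69.9 km.

x ≈ 10.2 km, y ≈ -69.9 km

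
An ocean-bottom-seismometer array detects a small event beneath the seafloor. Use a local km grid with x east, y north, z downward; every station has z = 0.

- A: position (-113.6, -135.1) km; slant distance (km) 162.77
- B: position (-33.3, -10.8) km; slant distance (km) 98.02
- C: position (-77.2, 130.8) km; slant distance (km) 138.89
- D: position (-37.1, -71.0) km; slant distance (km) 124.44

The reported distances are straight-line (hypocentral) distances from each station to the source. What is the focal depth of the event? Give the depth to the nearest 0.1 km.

68.3 km

Each station gives a sphere (x−x_i)² + (y−y_i)² + z² = d_i² (stations at z=0).
Subtracting the A sphere from B and C: z² cancels, leaving linear equations in x and y:
160.6 x + 248.6 y = -13045.29
72.8 x + 531.8 y = -884.85
Solving: x ≈ -99.801, y ≈ 11.998 km (keep extra digits for the depth step; rounded: -99.8, 12.0).
Then from the A sphere: z² = 162.77² − (x + 113.6)² − (y + 135.1)² with x = -99.801, y = 11.998, so z ≈ 68.307 ≈ 68.3 km.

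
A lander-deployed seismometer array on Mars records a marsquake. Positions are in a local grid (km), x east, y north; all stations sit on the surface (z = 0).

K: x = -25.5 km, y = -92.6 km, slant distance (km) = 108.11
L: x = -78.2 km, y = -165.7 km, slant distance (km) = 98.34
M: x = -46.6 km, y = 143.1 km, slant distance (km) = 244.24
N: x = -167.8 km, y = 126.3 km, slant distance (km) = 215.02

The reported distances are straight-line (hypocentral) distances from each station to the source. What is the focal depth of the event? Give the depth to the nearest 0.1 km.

Each station gives a sphere (x−x_i)² + (y−y_i)² + z² = d_i² (stations at z=0).
Subtracting the K sphere from L and M: z² cancels, leaving linear equations in x and y:
-105.4 x − 146.2 y = 26363.74
-42.2 x + 471.4 y = -34541.25
Solving: x ≈ -132.090, y ≈ -85.099 km (keep extra digits for the depth step; rounded: -132.1, -85.1).
Then from the K sphere: z² = 108.11² − (x + 25.5)² − (y + 92.6)² with x = -132.090, y = -85.099, so z ≈ 16.434 ≈ 16.4 km.

depth ≈ 16.4 km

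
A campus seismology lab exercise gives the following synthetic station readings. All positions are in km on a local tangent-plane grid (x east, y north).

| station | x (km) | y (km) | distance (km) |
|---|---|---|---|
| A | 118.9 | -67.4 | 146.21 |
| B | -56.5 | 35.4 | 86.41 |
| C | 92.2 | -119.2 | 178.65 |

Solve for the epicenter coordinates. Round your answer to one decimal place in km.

Circle about each station: (x − 118.9)² + (y + 67.4)² = 146.21²; (x + 56.5)² + (y − 35.4)² = 86.41²; (x − 92.2)² + (y + 119.2)² = 178.65².
Subtracting the A equation from the B and C equations removes the quadratic terms:
-350.8 x + 205.6 y = -323.88
-53.4 x − 103.6 y = -6508.95
Solving the 2×2 system: x ≈ 29.0, y ≈ 47.9 km.

(29.0, 47.9)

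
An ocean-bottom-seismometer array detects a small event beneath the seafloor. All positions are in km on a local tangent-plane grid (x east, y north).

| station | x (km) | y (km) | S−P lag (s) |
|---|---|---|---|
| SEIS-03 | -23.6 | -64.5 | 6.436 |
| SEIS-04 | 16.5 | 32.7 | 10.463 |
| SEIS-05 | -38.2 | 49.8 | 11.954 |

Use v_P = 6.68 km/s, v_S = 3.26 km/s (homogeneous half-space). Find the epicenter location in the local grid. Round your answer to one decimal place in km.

-18.8 km east, -23.8 km north

Distance from S−P lag: d = Δt · v_P v_S / (v_P − v_S) = Δt · (6.68·3.26)/(6.68−3.26) ≈ 6.3675·Δt.
So d_SEIS-03 = 40.98, d_SEIS-04 = 66.62, d_SEIS-05 = 76.12 km.
Circle about each station: (x + 23.6)² + (y + 64.5)² = 40.98²; (x − 16.5)² + (y − 32.7)² = 66.62²; (x + 38.2)² + (y − 49.8)² = 76.12².
Subtracting pairs of circle equations eliminates x²+y² and gives linear equations (the radical axes):
80.2 x + 194.4 y = -6134.53
-29.2 x + 228.6 y = -4892.82
Solving the 2×2 system: x ≈ -18.8, y ≈ -23.8 km.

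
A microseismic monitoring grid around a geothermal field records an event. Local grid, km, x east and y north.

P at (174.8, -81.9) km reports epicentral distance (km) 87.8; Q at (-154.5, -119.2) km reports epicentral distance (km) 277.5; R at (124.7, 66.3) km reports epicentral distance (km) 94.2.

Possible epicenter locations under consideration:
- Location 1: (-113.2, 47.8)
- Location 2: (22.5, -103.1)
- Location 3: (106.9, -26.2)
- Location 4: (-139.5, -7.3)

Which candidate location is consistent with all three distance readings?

Location 3

For each candidate, compare |candidate − station| to the reported distance:
Location 1: residuals P 228.1, Q 105.5, R 144.4 → max 228.1 km
Location 2: residuals P 66.0, Q 99.8, R 103.6 → max 103.6 km
Location 3: residuals P 0.0, Q 0.0, R 0.0 → max 0.0 km
Location 4: residuals P 235.2, Q 164.6, R 180.1 → max 235.2 km
Only Location 3 has all residuals ≈ 0.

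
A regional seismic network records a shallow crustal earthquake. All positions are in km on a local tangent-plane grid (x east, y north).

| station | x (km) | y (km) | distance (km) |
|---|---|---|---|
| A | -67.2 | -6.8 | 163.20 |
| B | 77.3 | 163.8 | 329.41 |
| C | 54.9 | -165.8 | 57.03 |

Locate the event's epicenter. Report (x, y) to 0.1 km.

Circle about each station: (x + 67.2)² + (y + 6.8)² = 163.20²; (x − 77.3)² + (y − 163.8)² = 329.41²; (x − 54.9)² + (y + 165.8)² = 57.03².
Subtracting the A equation from the B and C equations removes the quadratic terms:
289.0 x + 341.2 y = -53633.06
244.2 x − 318.0 y = 49323.39
Solving the 2×2 system: x ≈ -1.3, y ≈ -156.1 km.

-1.3 km east, -156.1 km north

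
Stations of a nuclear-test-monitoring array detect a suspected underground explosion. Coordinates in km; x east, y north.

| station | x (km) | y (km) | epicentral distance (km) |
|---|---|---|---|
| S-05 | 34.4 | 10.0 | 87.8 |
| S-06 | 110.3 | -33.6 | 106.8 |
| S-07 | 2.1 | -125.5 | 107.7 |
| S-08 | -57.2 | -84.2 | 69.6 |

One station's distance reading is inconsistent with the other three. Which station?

S-07

Solve using three stations at a time. Using S-05, S-06, S-08 (subtract circle equations pairwise → linear system) gives (x, y) ≈ (11.8, -74.8).
Distances from that point to each station vs reported:
  S-05: calculated 87.8 vs reported 87.8 → residual 0.0 km
  S-06: calculated 106.8 vs reported 106.8 → residual 0.0 km
  S-07: calculated 51.6 vs reported 107.7 → residual 56.1 km
  S-08: calculated 69.6 vs reported 69.6 → residual 0.0 km
S-05, S-06, S-08 are mutually consistent (residuals ≈ 0); S-07 is off by 56.1 km.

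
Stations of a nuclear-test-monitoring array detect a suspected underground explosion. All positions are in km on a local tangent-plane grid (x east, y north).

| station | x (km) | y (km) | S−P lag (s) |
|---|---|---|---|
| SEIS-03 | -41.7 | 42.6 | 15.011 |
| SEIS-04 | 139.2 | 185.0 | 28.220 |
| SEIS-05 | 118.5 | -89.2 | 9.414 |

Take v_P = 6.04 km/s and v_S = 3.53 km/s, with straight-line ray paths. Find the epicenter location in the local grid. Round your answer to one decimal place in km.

x ≈ 55.7 km, y ≈ -39.7 km

Distance from S−P lag: d = Δt · v_P v_S / (v_P − v_S) = Δt · (6.04·3.53)/(6.04−3.53) ≈ 8.4945·Δt.
So d_SEIS-03 = 127.51, d_SEIS-04 = 239.71, d_SEIS-05 = 79.97 km.
Circle about each station: (x + 41.7)² + (y − 42.6)² = 127.51²; (x − 139.2)² + (y − 185.0)² = 239.71²; (x − 118.5)² + (y + 89.2)² = 79.97².
Subtracting the SEIS-03 equation from the SEIS-04 and SEIS-05 equations removes the quadratic terms:
361.8 x + 284.8 y = 8845.91
320.4 x − 263.6 y = 28308.84
Solving the 2×2 system: x ≈ 55.7, y ≈ -39.7 km.
Check against SEIS-03 (with the unrounded x, y): √((x + 41.7)²+(y − 42.6)²) = 127.51 ≈ 127.51 km. ✓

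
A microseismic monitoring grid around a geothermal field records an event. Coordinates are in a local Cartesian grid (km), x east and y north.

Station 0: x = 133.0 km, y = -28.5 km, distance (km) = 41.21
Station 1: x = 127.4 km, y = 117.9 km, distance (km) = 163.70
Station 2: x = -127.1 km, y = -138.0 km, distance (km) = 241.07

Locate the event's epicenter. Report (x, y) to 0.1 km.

Circle about each station: (x − 133.0)² + (y + 28.5)² = 41.21²; (x − 127.4)² + (y − 117.9)² = 163.70²; (x + 127.1)² + (y + 138.0)² = 241.07².
Subtracting pairs of circle equations eliminates x²+y² and gives linear equations (the radical axes):
-11.2 x + 292.8 y = -13469.51
-520.2 x − 219.0 y = -39719.32
Solving the 2×2 system: x ≈ 94.2, y ≈ -42.4 km.

(94.2, -42.4)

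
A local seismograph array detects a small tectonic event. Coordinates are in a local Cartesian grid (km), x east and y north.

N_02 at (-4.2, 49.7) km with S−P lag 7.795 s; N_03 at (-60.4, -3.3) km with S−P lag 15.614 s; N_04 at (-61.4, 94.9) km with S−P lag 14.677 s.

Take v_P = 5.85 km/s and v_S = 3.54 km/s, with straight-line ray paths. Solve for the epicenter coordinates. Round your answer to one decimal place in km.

Distance from S−P lag: d = Δt · v_P v_S / (v_P − v_S) = Δt · (5.85·3.54)/(5.85−3.54) ≈ 8.9649·Δt.
So d_N_02 = 69.88, d_N_03 = 139.98, d_N_04 = 131.58 km.
Circle about each station: (x + 4.2)² + (y − 49.7)² = 69.88²; (x + 60.4)² + (y + 3.3)² = 139.98²; (x + 61.4)² + (y − 94.9)² = 131.58².
Subtracting pairs of circle equations eliminates x²+y² and gives linear equations (the radical axes):
-112.4 x − 106.0 y = -13539.87
-114.4 x + 90.4 y = -2141.84
Solving the 2×2 system: x ≈ 65.1, y ≈ 58.7 km.
Check against N_02 (with the unrounded x, y): √((x + 4.2)²+(y − 49.7)²) = 69.89 ≈ 69.88 km. ✓

x ≈ 65.1 km, y ≈ 58.7 km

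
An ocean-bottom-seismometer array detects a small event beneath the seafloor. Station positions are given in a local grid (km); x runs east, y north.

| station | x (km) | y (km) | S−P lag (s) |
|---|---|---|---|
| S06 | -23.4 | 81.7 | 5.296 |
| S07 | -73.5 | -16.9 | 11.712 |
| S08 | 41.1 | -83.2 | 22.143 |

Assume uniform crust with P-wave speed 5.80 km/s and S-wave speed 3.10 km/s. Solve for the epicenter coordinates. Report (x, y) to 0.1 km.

Distance from S−P lag: d = Δt · v_P v_S / (v_P − v_S) = Δt · (5.80·3.10)/(5.80−3.10) ≈ 6.6593·Δt.
So d_S06 = 35.27, d_S07 = 77.99, d_S08 = 147.46 km.
Circle about each station: (x + 23.4)² + (y − 81.7)² = 35.27²; (x + 73.5)² + (y + 16.9)² = 77.99²; (x − 41.1)² + (y + 83.2)² = 147.46².
Subtracting the S06 equation from the S07 and S08 equations removes the quadratic terms:
-100.2 x − 197.2 y = -6373.06
129.0 x − 329.8 y = -19111.48
Solving the 2×2 system: x ≈ -28.5, y ≈ 46.8 km.
Check against S06 (with the unrounded x, y): √((x + 23.4)²+(y − 81.7)²) = 35.27 ≈ 35.27 km. ✓

(-28.5, 46.8)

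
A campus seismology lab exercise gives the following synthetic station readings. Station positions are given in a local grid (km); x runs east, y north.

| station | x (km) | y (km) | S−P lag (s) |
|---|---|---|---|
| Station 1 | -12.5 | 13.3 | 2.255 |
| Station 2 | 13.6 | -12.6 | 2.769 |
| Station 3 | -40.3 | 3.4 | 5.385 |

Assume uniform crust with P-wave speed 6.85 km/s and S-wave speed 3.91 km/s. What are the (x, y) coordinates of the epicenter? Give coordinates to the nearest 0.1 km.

Distance from S−P lag: d = Δt · v_P v_S / (v_P − v_S) = Δt · (6.85·3.91)/(6.85−3.91) ≈ 9.1100·Δt.
So d_Station 1 = 20.54, d_Station 2 = 25.23, d_Station 3 = 49.06 km.
Circle about each station: (x + 12.5)² + (y − 13.3)² = 20.54²; (x − 13.6)² + (y + 12.6)² = 25.23²; (x + 40.3)² + (y − 3.4)² = 49.06².
Subtracting the Station 1 equation from the Station 2 and Station 3 equations removes the quadratic terms:
52.2 x − 51.8 y = -204.08
-55.6 x − 19.8 y = -682.48
Solving the 2×2 system: x ≈ 8.0, y ≈ 12.0 km.

8.0 km east, 12.0 km north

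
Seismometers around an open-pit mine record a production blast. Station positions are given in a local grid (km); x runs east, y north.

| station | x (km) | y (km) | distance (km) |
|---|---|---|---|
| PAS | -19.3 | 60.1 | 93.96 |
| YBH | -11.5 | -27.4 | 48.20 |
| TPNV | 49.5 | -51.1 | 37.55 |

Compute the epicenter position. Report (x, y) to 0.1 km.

Circle about each station: (x + 19.3)² + (y − 60.1)² = 93.96²; (x + 11.5)² + (y + 27.4)² = 48.20²; (x − 49.5)² + (y + 51.1)² = 37.55².
Subtracting pairs of circle equations eliminates x²+y² and gives linear equations (the radical axes):
15.6 x − 175.0 y = 3403.75
137.6 x − 222.4 y = 8495.44
Solving the 2×2 system: x ≈ 35.4, y ≈ -16.3 km.
Check against PAS (with the unrounded x, y): √((x + 19.3)²+(y − 60.1)²) = 93.96 ≈ 93.96 km. ✓

(35.4, -16.3)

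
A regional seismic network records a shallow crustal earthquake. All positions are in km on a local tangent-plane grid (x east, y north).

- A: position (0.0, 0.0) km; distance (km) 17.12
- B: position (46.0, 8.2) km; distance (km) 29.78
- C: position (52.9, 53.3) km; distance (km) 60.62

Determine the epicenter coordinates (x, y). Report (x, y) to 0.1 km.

Circle about each station: x² + y² = 17.12²; (x − 46.0)² + (y − 8.2)² = 29.78²; (x − 52.9)² + (y − 53.3)² = 60.62².
Subtracting the A equation from the B and C equations removes the quadratic terms:
92.0 x + 16.4 y = 1589.49
105.8 x + 106.6 y = 2257.61
Solving the 2×2 system: x ≈ 16.4, y ≈ 4.9 km.

x ≈ 16.4 km, y ≈ 4.9 km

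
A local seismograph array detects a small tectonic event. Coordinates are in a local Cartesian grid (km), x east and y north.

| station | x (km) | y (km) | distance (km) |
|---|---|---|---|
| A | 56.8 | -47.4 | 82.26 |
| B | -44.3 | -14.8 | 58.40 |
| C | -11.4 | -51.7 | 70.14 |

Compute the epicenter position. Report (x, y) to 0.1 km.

Circle about each station: (x − 56.8)² + (y + 47.4)² = 82.26²; (x + 44.3)² + (y + 14.8)² = 58.40²; (x + 11.4)² + (y + 51.7)² = 70.14².
Subtracting the A equation from the B and C equations removes the quadratic terms:
-202.2 x + 65.2 y = 64.68
-136.4 x − 8.6 y = -823.06
Solving the 2×2 system: x ≈ 5.0, y ≈ 16.5 km.

(5.0, 16.5)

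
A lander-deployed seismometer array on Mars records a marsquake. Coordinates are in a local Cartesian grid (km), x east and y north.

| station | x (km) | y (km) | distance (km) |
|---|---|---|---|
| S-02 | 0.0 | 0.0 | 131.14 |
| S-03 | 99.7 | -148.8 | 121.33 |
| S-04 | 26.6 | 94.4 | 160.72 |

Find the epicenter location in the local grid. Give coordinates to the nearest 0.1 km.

x ≈ 127.5 km, y ≈ -30.7 km

Circle about each station: x² + y² = 131.14²; (x − 99.7)² + (y + 148.8)² = 121.33²; (x − 26.6)² + (y − 94.4)² = 160.72².
Subtracting the S-02 equation from the S-03 and S-04 equations removes the quadratic terms:
199.4 x − 297.6 y = 34558.26
53.2 x + 188.8 y = 985.70
Solving the 2×2 system: x ≈ 127.5, y ≈ -30.7 km.
Check against S-02 (with the unrounded x, y): √(x²+y²) = 131.13 ≈ 131.14 km. ✓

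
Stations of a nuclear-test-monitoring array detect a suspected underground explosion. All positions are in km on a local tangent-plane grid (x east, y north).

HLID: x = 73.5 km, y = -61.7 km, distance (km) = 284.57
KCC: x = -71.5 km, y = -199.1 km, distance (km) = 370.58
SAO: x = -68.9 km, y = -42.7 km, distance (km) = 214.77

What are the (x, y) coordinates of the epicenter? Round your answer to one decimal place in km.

Circle about each station: (x − 73.5)² + (y + 61.7)² = 284.57²; (x + 71.5)² + (y + 199.1)² = 370.58²; (x + 68.9)² + (y + 42.7)² = 214.77².
Subtracting pairs of circle equations eliminates x²+y² and gives linear equations (the radical axes):
-290.0 x − 274.8 y = -20805.53
-284.8 x + 38.0 y = 32215.29
Solving the 2×2 system: x ≈ -90.3, y ≈ 171.0 km.
Check against HLID (with the unrounded x, y): √((x − 73.5)²+(y + 61.7)²) = 284.57 ≈ 284.57 km. ✓

(-90.3, 171.0)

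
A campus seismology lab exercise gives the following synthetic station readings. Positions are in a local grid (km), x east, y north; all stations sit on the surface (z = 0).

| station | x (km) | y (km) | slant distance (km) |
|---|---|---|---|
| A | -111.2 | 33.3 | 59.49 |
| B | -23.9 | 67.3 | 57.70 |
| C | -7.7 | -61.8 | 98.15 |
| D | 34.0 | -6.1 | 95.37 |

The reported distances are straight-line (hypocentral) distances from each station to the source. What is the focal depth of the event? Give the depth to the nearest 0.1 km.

17.4 km

Each station gives a sphere (x−x_i)² + (y−y_i)² + z² = d_i² (stations at z=0).
Subtracting the A sphere from B and C: z² cancels, leaving linear equations in x and y:
174.6 x + 68.0 y = -8164.06
207.0 x − 190.2 y = -15690.16
Solving: x ≈ -55.403, y ≈ 22.196 km (keep extra digits for the depth step; rounded: -55.4, 22.2).
Then from the A sphere: z² = 59.49² − (x + 111.2)² − (y − 33.3)² with x = -55.403, y = 22.196, so z ≈ 17.391 ≈ 17.4 km.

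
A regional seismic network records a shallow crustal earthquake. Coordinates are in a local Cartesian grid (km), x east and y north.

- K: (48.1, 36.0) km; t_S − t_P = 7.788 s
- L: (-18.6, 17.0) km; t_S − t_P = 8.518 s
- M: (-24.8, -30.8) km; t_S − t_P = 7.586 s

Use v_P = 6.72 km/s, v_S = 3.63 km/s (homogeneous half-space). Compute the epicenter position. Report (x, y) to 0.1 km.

Distance from S−P lag: d = Δt · v_P v_S / (v_P − v_S) = Δt · (6.72·3.63)/(6.72−3.63) ≈ 7.8944·Δt.
So d_K = 61.48, d_L = 67.24, d_M = 59.89 km.
Circle about each station: (x − 48.1)² + (y − 36.0)² = 61.48²; (x + 18.6)² + (y − 17.0)² = 67.24²; (x + 24.8)² + (y + 30.8)² = 59.89².
Subtracting pairs of circle equations eliminates x²+y² and gives linear equations (the radical axes):
-133.4 x − 38.0 y = -3716.08
-145.8 x − 133.6 y = -1852.95
Solving the 2×2 system: x ≈ 34.7, y ≈ -24.0 km.

(34.7, -24.0)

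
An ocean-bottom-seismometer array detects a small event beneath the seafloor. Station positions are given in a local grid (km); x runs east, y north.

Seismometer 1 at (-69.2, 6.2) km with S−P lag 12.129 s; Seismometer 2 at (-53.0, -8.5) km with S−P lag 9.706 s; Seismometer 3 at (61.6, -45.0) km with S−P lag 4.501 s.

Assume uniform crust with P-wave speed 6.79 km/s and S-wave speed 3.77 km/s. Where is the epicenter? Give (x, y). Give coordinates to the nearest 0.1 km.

Distance from S−P lag: d = Δt · v_P v_S / (v_P − v_S) = Δt · (6.79·3.77)/(6.79−3.77) ≈ 8.4763·Δt.
So d_Seismometer 1 = 102.81, d_Seismometer 2 = 82.27, d_Seismometer 3 = 38.15 km.
Circle about each station: (x + 69.2)² + (y − 6.2)² = 102.81²; (x + 53.0)² + (y + 8.5)² = 82.27²; (x − 61.6)² + (y + 45.0)² = 38.15².
Subtracting the Seismometer 1 equation from the Seismometer 2 and Seismometer 3 equations removes the quadratic terms:
32.4 x − 29.4 y = 1855.71
261.6 x − 102.4 y = 10106.95
Solving the 2×2 system: x ≈ 24.5, y ≈ -36.1 km.

24.5 km east, -36.1 km north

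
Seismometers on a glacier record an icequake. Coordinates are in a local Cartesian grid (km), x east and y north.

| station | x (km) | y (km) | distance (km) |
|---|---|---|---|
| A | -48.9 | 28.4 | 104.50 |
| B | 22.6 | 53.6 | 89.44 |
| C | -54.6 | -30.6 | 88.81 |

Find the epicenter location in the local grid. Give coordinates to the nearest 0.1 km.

Circle about each station: (x + 48.9)² + (y − 28.4)² = 104.50²; (x − 22.6)² + (y − 53.6)² = 89.44²; (x + 54.6)² + (y + 30.6)² = 88.81².
Subtracting the A equation from the B and C equations removes the quadratic terms:
143.0 x + 50.4 y = 3106.69
-11.4 x − 118.0 y = 3752.78
Solving the 2×2 system: x ≈ 34.1, y ≈ -35.1 km.

34.1 km east, -35.1 km north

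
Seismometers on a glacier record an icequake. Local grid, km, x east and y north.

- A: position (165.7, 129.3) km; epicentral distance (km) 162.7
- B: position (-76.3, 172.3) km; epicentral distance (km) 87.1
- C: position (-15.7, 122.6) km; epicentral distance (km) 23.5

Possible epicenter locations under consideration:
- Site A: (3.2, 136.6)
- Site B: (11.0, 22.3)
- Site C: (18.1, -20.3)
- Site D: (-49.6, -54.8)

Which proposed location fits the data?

Site A

For each candidate, compare |candidate − station| to the reported distance:
Site A: residuals A 0.0, B 0.0, C 0.0 → max 0.0 km
Site B: residuals A 25.4, B 86.5, C 80.3 → max 86.5 km
Site C: residuals A 47.5, B 127.4, C 123.3 → max 127.4 km
Site D: residuals A 120.6, B 141.6, C 157.1 → max 157.1 km
Only Site A has all residuals ≈ 0.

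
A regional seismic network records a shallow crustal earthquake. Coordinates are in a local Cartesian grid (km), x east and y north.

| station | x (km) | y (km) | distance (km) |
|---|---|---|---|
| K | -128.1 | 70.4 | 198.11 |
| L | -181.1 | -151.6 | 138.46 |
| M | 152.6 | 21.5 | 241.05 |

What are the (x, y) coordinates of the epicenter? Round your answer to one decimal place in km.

x ≈ -48.7 km, y ≈ -111.1 km

Circle about each station: (x + 128.1)² + (y − 70.4)² = 198.11²; (x + 181.1)² + (y + 151.6)² = 138.46²; (x − 152.6)² + (y − 21.5)² = 241.05².
Subtracting pairs of circle equations eliminates x²+y² and gives linear equations (the radical axes):
-106.0 x − 444.0 y = 54490.40
561.4 x − 97.8 y = -16474.29
Solving the 2×2 system: x ≈ -48.7, y ≈ -111.1 km.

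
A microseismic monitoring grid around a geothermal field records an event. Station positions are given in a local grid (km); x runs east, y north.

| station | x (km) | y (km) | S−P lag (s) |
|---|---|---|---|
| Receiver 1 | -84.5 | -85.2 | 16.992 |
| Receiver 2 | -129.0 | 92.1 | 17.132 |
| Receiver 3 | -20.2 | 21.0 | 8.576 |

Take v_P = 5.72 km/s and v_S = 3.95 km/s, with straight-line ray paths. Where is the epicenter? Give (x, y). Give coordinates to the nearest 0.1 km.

Distance from S−P lag: d = Δt · v_P v_S / (v_P − v_S) = Δt · (5.72·3.95)/(5.72−3.95) ≈ 12.7650·Δt.
So d_Receiver 1 = 216.90, d_Receiver 2 = 218.69, d_Receiver 3 = 109.47 km.
Circle about each station: (x + 84.5)² + (y + 85.2)² = 216.90²; (x + 129.0)² + (y − 92.1)² = 218.69²; (x + 20.2)² + (y − 21.0)² = 109.47².
Subtracting the Receiver 1 equation from the Receiver 2 and Receiver 3 equations removes the quadratic terms:
-89.0 x + 354.6 y = 9944.41
128.6 x + 212.4 y = 21511.68
Solving the 2×2 system: x ≈ 85.5, y ≈ 49.5 km.

85.5 km east, 49.5 km north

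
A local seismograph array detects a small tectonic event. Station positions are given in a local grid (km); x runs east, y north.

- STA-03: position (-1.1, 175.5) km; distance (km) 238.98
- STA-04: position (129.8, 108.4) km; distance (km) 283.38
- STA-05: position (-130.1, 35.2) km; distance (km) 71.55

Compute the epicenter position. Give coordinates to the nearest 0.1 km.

Circle about each station: (x + 1.1)² + (y − 175.5)² = 238.98²; (x − 129.8)² + (y − 108.4)² = 283.38²; (x + 130.1)² + (y − 35.2)² = 71.55².
Subtracting the STA-03 equation from the STA-04 and STA-05 equations removes the quadratic terms:
261.8 x − 134.2 y = -25395.64
-258.0 x − 280.6 y = 39355.63
Solving the 2×2 system: x ≈ -114.8, y ≈ -34.7 km.

(-114.8, -34.7)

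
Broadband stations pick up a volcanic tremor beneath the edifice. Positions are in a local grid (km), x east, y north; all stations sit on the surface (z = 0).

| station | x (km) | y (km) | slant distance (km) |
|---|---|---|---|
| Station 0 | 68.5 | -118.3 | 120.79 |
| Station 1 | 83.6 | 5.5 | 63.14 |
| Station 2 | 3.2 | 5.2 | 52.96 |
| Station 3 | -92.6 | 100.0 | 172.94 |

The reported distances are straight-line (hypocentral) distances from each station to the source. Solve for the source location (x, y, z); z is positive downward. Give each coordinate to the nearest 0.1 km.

Each station gives a sphere (x−x_i)² + (y−y_i)² + z² = d_i² (stations at z=0).
Subtracting the Station 0 sphere from Station 1 and Station 2: z² cancels, leaving linear equations in x and y:
30.2 x + 247.6 y = -1064.37
-130.6 x + 247.0 y = -6864.40
Solving: x ≈ 36.102, y ≈ -8.702 km (keep extra digits for the depth step; rounded: 36.1, -8.7).
Then from the Station 0 sphere: z² = 120.79² − (x − 68.5)² − (y + 118.3)² with x = 36.102, y = -8.702, so z ≈ 39.101 ≈ 39.1 km.
Check against Station 3 (with the unrounded solution): distance 172.94 ≈ 172.94 km. ✓

x ≈ 36.1 km, y ≈ -8.7 km, depth ≈ 39.1 km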